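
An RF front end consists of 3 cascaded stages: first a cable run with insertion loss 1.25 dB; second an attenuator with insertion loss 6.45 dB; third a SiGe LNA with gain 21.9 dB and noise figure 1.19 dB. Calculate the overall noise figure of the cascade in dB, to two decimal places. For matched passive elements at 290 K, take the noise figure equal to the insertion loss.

8.89 dB

Convert to linear (a loss of L dB is a gain of −L dB): F_i = 10^(NF_i/10), G_i = 10^(G_i,dB/10)
  Stage 1: F_1 = 10^(1.25/10) = 1.334, G_1 = 10^(−1.25/10) = 0.7499
  Stage 2: F_2 = 10^(6.45/10) = 4.416, G_2 = 10^(−6.45/10) = 0.2265
  Stage 3: F_3 = 10^(1.19/10) = 1.315, G_3 = 10^(21.9/10) = 154.9
Friis cascade:
  F = 1.334 + (4.416 − 1)/0.7499 + (1.315 − 1)/0.1698 = 7.745
NF = 10 log₁₀(7.745) = 8.89 dB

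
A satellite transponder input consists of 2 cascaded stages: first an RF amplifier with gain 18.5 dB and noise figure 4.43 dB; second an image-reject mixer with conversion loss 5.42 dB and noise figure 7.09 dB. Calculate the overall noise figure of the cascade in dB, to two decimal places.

4.52 dB

Convert to linear (a loss of L dB is a gain of −L dB): F_i = 10^(NF_i/10), G_i = 10^(G_i,dB/10)
  Stage 1: F_1 = 10^(4.43/10) = 2.773, G_1 = 10^(18.5/10) = 70.79
  Stage 2: F_2 = 10^(7.09/10) = 5.117, G_2 = 10^(−5.42/10) = 0.2871
Friis cascade:
  F = 2.773 + (5.117 − 1)/70.79 = 2.831
NF = 10 log₁₀(2.831) = 4.52 dB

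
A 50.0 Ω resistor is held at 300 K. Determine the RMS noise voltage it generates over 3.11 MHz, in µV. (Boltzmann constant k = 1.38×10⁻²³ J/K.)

V_n = √(4kTRB)
4kTRB = 4 × 1.38×10⁻²³ × 300 × 5.00×10¹ × 3.11×10⁶ = 2.58×10⁻¹² V²
V_n = √(2.58×10⁻¹²) = 1.60×10⁻⁶ V = 1.60 µV

1.60 µV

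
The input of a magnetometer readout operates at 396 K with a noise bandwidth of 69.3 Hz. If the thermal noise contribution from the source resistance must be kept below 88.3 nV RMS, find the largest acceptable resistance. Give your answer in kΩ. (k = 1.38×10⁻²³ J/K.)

5.15 kΩ

Johnson–Nyquist: V_n = √(4kTRB) ⇒ R = V_n² / (4kTB)
4kTB = 4 × 1.38×10⁻²³ × 396 × 6.93×10¹ = 1.51×10⁻¹⁸
R = (8.83×10⁻⁸)² / 1.51×10⁻¹⁸ = 5.15×10³ Ω = 5.15 kΩ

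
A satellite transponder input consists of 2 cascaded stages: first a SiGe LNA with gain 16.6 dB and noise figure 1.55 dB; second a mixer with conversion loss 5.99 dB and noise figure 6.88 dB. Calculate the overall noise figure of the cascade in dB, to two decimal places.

1.80 dB

Convert to linear (a loss of L dB is a gain of −L dB): F_i = 10^(NF_i/10), G_i = 10^(G_i,dB/10)
  Stage 1: F_1 = 10^(1.55/10) = 1.429, G_1 = 10^(16.6/10) = 45.71
  Stage 2: F_2 = 10^(6.88/10) = 4.875, G_2 = 10^(−5.99/10) = 0.2518
Friis cascade:
  F = 1.429 + (4.875 − 1)/45.71 = 1.514
NF = 10 log₁₀(1.514) = 1.80 dB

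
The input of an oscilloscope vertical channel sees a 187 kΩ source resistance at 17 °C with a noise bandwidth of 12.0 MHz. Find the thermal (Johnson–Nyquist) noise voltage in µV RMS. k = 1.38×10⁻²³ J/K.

T = 17 °C + 273.15 = 290.15 K
V_n = √(4kTRB)
4kTRB = 4 × 1.38×10⁻²³ × 290.15 × 1.87×10⁵ × 1.20×10⁷ = 3.59×10⁻⁸ V²
V_n = √(3.59×10⁻⁸) = 1.90×10⁻⁴ V = 190 µV

190 µV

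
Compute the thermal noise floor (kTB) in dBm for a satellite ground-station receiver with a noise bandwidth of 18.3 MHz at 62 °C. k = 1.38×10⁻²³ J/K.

T = 62 °C + 273.15 = 335.15 K
P_n = kTB = 1.38×10⁻²³ × 335.15 × 1.83×10⁷ = 8.46×10⁻¹⁴ W
In dBm: 10 log₁₀(8.46×10⁻¹⁴ / 10⁻³) = −100.7 dBm

−100.7 dBm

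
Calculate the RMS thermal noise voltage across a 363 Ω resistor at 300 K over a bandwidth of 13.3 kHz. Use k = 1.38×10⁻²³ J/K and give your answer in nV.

V_n = √(4kTRB)
4kTRB = 4 × 1.38×10⁻²³ × 300 × 3.63×10² × 1.33×10⁴ = 8.00×10⁻¹⁴ V²
V_n = √(8.00×10⁻¹⁴) = 2.83×10⁻⁷ V = 283 nV

283 nV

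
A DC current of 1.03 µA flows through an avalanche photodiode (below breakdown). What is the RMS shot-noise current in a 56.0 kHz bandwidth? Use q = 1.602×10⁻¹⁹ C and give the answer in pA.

136 pA

I_n = √(2qI·B)
2qI·B = 2 × 1.602×10⁻¹⁹ × 1.03×10⁻⁶ × 5.60×10⁴ = 1.85×10⁻²⁰ A²
I_n = √(1.85×10⁻²⁰) = 1.36×10⁻¹⁰ A = 136 pA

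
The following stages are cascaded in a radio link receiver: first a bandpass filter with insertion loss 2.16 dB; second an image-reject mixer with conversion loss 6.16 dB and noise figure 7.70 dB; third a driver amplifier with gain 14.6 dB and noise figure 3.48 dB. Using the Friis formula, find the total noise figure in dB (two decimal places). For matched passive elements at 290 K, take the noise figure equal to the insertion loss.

12.56 dB

Convert to linear (a loss of L dB is a gain of −L dB): F_i = 10^(NF_i/10), G_i = 10^(G_i,dB/10)
  Stage 1: F_1 = 10^(2.16/10) = 1.644, G_1 = 10^(−2.16/10) = 0.6081
  Stage 2: F_2 = 10^(7.70/10) = 5.888, G_2 = 10^(−6.16/10) = 0.2421
  Stage 3: F_3 = 10^(3.48/10) = 2.228, G_3 = 10^(14.6/10) = 28.84
Friis cascade:
  F = 1.644 + (5.888 − 1)/0.6081 + (2.228 − 1)/0.1472 = 18.03
NF = 10 log₁₀(18.03) = 12.56 dB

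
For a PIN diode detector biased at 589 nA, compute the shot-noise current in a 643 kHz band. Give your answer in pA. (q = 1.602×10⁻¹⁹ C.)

I_n = √(2qI·B)
2qI·B = 2 × 1.602×10⁻¹⁹ × 5.89×10⁻⁷ × 6.43×10⁵ = 1.21×10⁻¹⁹ A²
I_n = √(1.21×10⁻¹⁹) = 3.48×10⁻¹⁰ A = 348 pA

348 pA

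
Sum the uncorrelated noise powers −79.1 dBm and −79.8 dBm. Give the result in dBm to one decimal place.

Convert to linear, add, convert back:
P₁ = 1.23×10⁻¹¹ W, P₂ = 1.05×10⁻¹¹ W
P_tot = 2.28×10⁻¹¹ W → 10 log₁₀(P_tot / 10⁻³) = −76.4 dBm

−76.4 dBm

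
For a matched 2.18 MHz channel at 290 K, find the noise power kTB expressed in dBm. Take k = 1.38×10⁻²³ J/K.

P_n = kTB = 1.38×10⁻²³ × 290 × 2.18×10⁶ = 8.72×10⁻¹⁵ W
In dBm: 10 log₁₀(8.72×10⁻¹⁵ / 10⁻³) = −110.6 dBm

−110.6 dBm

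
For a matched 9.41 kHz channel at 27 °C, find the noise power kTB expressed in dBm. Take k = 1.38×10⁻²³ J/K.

−134.1 dBm

T = 27 °C + 273.15 = 300.15 K
P_n = kTB = 1.38×10⁻²³ × 300.15 × 9.41×10³ = 3.90×10⁻¹⁷ W
In dBm: 10 log₁₀(3.90×10⁻¹⁷ / 10⁻³) = −134.1 dBm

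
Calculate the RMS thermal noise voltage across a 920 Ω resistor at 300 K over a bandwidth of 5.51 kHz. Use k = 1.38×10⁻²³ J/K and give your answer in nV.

290 nV

V_n = √(4kTRB)
4kTRB = 4 × 1.38×10⁻²³ × 300 × 9.20×10² × 5.51×10³ = 8.39×10⁻¹⁴ V²
V_n = √(8.39×10⁻¹⁴) = 2.90×10⁻⁷ V = 290 nV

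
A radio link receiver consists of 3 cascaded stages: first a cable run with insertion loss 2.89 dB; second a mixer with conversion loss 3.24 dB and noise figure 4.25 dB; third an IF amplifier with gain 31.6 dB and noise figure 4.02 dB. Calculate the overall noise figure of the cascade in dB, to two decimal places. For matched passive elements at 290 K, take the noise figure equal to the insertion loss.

10.58 dB

Convert to linear (a loss of L dB is a gain of −L dB): F_i = 10^(NF_i/10), G_i = 10^(G_i,dB/10)
  Stage 1: F_1 = 10^(2.89/10) = 1.945, G_1 = 10^(−2.89/10) = 0.5140
  Stage 2: F_2 = 10^(4.25/10) = 2.661, G_2 = 10^(−3.24/10) = 0.4742
  Stage 3: F_3 = 10^(4.02/10) = 2.523, G_3 = 10^(31.6/10) = 1445
Friis cascade:
  F = 1.945 + (2.661 − 1)/0.5140 + (2.523 − 1)/0.2438 = 11.43
NF = 10 log₁₀(11.43) = 10.58 dB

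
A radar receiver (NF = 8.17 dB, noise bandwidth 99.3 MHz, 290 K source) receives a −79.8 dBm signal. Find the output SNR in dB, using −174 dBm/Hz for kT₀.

Noise floor: N = −174 + 10 log₁₀(B) + NF
10 log₁₀(9.93×10⁷) = 79.97 dB
N = −174 + 79.97 + 8.17 = −85.86 dBm
SNR = P_sig − N = −79.8 − (−85.86) = 6.06 dB → 6.1 dB

6.1 dB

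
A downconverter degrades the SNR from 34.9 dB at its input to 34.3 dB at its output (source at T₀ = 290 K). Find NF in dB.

0.6 dB

NF (dB) = SNR_in(dB) − SNR_out(dB) when the source is at T₀
NF = 34.9 − 34.3 = 0.6 dB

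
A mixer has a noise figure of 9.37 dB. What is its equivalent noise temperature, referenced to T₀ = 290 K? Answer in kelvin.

F = 10^(9.37/10) = 8.64968
T_e = (F − 1)·T₀ = (8.64968 − 1) × 290 = 2218 K

2218 K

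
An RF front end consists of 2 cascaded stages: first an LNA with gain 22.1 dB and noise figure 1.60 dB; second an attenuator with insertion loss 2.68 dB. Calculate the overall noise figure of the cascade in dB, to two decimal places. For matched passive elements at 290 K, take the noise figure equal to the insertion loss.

Convert to linear (a loss of L dB is a gain of −L dB): F_i = 10^(NF_i/10), G_i = 10^(G_i,dB/10)
  Stage 1: F_1 = 10^(1.60/10) = 1.445, G_1 = 10^(22.1/10) = 162.2
  Stage 2: F_2 = 10^(2.68/10) = 1.854, G_2 = 10^(−2.68/10) = 0.5395
Friis cascade:
  F = 1.445 + (1.854 − 1)/162.2 = 1.451
NF = 10 log₁₀(1.451) = 1.62 dB

1.62 dB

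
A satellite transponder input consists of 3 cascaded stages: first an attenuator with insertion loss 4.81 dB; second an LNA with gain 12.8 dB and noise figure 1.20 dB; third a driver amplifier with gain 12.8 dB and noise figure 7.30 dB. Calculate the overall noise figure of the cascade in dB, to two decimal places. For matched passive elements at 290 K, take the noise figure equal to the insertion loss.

Convert to linear (a loss of L dB is a gain of −L dB): F_i = 10^(NF_i/10), G_i = 10^(G_i,dB/10)
  Stage 1: F_1 = 10^(4.81/10) = 3.027, G_1 = 10^(−4.81/10) = 0.3304
  Stage 2: F_2 = 10^(1.20/10) = 1.318, G_2 = 10^(12.8/10) = 19.05
  Stage 3: F_3 = 10^(7.30/10) = 5.370, G_3 = 10^(12.8/10) = 19.05
Friis cascade:
  F = 3.027 + (1.318 − 1)/0.3304 + (5.370 − 1)/6.295 = 4.684
NF = 10 log₁₀(4.684) = 6.71 dB

6.71 dB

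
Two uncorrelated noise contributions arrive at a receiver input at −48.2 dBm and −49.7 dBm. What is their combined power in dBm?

Convert to linear, add, convert back:
P₁ = 1.51×10⁻⁸ W, P₂ = 1.07×10⁻⁸ W
P_tot = 2.59×10⁻⁸ W → 10 log₁₀(P_tot / 10⁻³) = −45.9 dBm

−45.9 dBm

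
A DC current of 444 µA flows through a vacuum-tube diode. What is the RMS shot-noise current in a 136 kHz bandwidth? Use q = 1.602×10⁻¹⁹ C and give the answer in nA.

I_n = √(2qI·B)
2qI·B = 2 × 1.602×10⁻¹⁹ × 4.44×10⁻⁴ × 1.36×10⁵ = 1.93×10⁻¹⁷ A²
I_n = √(1.93×10⁻¹⁷) = 4.40×10⁻⁹ A = 4.40 nA

4.40 nA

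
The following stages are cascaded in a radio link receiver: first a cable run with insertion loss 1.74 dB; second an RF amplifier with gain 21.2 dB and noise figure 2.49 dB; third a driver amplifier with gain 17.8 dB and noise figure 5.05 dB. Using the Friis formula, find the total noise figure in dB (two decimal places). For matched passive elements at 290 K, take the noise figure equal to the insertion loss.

Convert to linear (a loss of L dB is a gain of −L dB): F_i = 10^(NF_i/10), G_i = 10^(G_i,dB/10)
  Stage 1: F_1 = 10^(1.74/10) = 1.493, G_1 = 10^(−1.74/10) = 0.6699
  Stage 2: F_2 = 10^(2.49/10) = 1.774, G_2 = 10^(21.2/10) = 131.8
  Stage 3: F_3 = 10^(5.05/10) = 3.199, G_3 = 10^(17.8/10) = 60.26
Friis cascade:
  F = 1.493 + (1.774 − 1)/0.6699 + (3.199 − 1)/88.31 = 2.673
NF = 10 log₁₀(2.673) = 4.27 dB

4.27 dB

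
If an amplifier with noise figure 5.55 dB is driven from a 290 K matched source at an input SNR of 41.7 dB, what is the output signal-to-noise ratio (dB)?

By definition F = SNR_in/SNR_out, so in dB: SNR_out = SNR_in − NF
SNR_out = 41.7 − 5.55 = 36.15 dB

36.15 dB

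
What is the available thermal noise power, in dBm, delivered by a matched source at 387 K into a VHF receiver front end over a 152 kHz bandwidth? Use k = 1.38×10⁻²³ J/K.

−120.9 dBm

P_n = kTB = 1.38×10⁻²³ × 387 × 1.52×10⁵ = 8.12×10⁻¹⁶ W
In dBm: 10 log₁₀(8.12×10⁻¹⁶ / 10⁻³) = −120.9 dBm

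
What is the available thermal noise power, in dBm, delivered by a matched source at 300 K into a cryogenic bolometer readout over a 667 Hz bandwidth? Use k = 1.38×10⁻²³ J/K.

−145.6 dBm

P_n = kTB = 1.38×10⁻²³ × 300 × 6.67×10² = 2.76×10⁻¹⁸ W
In dBm: 10 log₁₀(2.76×10⁻¹⁸ / 10⁻³) = −145.6 dBm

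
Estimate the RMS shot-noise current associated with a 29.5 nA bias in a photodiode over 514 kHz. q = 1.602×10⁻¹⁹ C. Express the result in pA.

I_n = √(2qI·B)
2qI·B = 2 × 1.602×10⁻¹⁹ × 2.95×10⁻⁸ × 5.14×10⁵ = 4.86×10⁻²¹ A²
I_n = √(4.86×10⁻²¹) = 6.97×10⁻¹¹ A = 69.7 pA

69.7 pA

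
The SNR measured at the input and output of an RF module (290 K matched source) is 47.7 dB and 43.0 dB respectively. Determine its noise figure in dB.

NF (dB) = SNR_in(dB) − SNR_out(dB) when the source is at T₀
NF = 47.7 − 43.0 = 4.7 dB

4.7 dB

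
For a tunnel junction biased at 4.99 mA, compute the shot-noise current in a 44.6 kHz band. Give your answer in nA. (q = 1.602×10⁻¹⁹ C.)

I_n = √(2qI·B)
2qI·B = 2 × 1.602×10⁻¹⁹ × 4.99×10⁻³ × 4.46×10⁴ = 7.13×10⁻¹⁷ A²
I_n = √(7.13×10⁻¹⁷) = 8.44×10⁻⁹ A = 8.44 nA

8.44 nA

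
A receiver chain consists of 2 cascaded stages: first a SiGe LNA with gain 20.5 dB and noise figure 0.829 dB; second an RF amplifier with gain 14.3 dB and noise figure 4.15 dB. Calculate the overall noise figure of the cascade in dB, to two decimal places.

Convert to linear (a loss of L dB is a gain of −L dB): F_i = 10^(NF_i/10), G_i = 10^(G_i,dB/10)
  Stage 1: F_1 = 10^(0.829/10) = 1.210, G_1 = 10^(20.5/10) = 112.2
  Stage 2: F_2 = 10^(4.15/10) = 2.600, G_2 = 10^(14.3/10) = 26.92
Friis cascade:
  F = 1.210 + (2.600 − 1)/112.2 = 1.225
NF = 10 log₁₀(1.225) = 0.88 dB

0.88 dB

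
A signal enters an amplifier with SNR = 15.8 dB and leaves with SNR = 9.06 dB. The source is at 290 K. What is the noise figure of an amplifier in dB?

6.74 dB

NF (dB) = SNR_in(dB) − SNR_out(dB) when the source is at T₀
NF = 15.8 − 9.06 = 6.74 dB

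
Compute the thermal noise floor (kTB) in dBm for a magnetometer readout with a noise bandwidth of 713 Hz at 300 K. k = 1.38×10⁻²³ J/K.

−145.3 dBm

P_n = kTB = 1.38×10⁻²³ × 300 × 7.13×10² = 2.95×10⁻¹⁸ W
In dBm: 10 log₁₀(2.95×10⁻¹⁸ / 10⁻³) = −145.3 dBm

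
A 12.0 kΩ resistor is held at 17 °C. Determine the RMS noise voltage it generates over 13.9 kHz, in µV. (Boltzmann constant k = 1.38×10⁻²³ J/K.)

1.63 µV

T = 17 °C + 273.15 = 290.15 K
V_n = √(4kTRB)
4kTRB = 4 × 1.38×10⁻²³ × 290.15 × 1.20×10⁴ × 1.39×10⁴ = 2.67×10⁻¹² V²
V_n = √(2.67×10⁻¹²) = 1.63×10⁻⁶ V = 1.63 µV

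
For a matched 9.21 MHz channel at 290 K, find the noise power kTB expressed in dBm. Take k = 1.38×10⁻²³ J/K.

−104.3 dBm

P_n = kTB = 1.38×10⁻²³ × 290 × 9.21×10⁶ = 3.69×10⁻¹⁴ W
In dBm: 10 log₁₀(3.69×10⁻¹⁴ / 10⁻³) = −104.3 dBm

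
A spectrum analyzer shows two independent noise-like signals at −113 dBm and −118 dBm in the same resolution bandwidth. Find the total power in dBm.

−111.8 dBm

Convert to linear, add, convert back:
P₁ = 5.01×10⁻¹⁵ W, P₂ = 1.58×10⁻¹⁵ W
P_tot = 6.60×10⁻¹⁵ W → 10 log₁₀(P_tot / 10⁻³) = −111.8 dBm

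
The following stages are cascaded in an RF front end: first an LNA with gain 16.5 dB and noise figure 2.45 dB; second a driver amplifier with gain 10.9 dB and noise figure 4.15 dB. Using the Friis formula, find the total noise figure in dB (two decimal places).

Convert to linear (a loss of L dB is a gain of −L dB): F_i = 10^(NF_i/10), G_i = 10^(G_i,dB/10)
  Stage 1: F_1 = 10^(2.45/10) = 1.758, G_1 = 10^(16.5/10) = 44.67
  Stage 2: F_2 = 10^(4.15/10) = 2.600, G_2 = 10^(10.9/10) = 12.30
Friis cascade:
  F = 1.758 + (2.600 − 1)/44.67 = 1.794
NF = 10 log₁₀(1.794) = 2.54 dB

2.54 dB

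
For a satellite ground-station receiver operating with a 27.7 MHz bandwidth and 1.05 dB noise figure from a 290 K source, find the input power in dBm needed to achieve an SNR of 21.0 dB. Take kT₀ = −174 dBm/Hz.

−77.5 dBm

Sensitivity = −174 + 10 log₁₀(B) + NF + SNR_min
= −174 + 74.42 + 1.05 + 21.0
= −77.53 dBm → −77.5 dBm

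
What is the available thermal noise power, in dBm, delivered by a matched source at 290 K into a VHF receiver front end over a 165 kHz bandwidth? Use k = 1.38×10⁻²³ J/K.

P_n = kTB = 1.38×10⁻²³ × 290 × 1.65×10⁵ = 6.60×10⁻¹⁶ W
In dBm: 10 log₁₀(6.60×10⁻¹⁶ / 10⁻³) = −121.8 dBm

−121.8 dBm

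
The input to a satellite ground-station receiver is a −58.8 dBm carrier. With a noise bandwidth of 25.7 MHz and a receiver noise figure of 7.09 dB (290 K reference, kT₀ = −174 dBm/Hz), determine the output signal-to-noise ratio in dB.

34.0 dB

Noise floor: N = −174 + 10 log₁₀(B) + NF
10 log₁₀(2.57×10⁷) = 74.1 dB
N = −174 + 74.1 + 7.09 = −92.81 dBm
SNR = P_sig − N = −58.8 − (−92.81) = 34.01 dB → 34.0 dB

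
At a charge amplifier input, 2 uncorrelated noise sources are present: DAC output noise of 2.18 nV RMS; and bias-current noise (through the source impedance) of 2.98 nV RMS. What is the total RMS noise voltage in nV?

3.69 nV

Uncorrelated sources add in power (mean-square): V_tot = √(ΣV_i²)
V_tot = √[(2.18×10⁻⁹)² + (2.98×10⁻⁹)²] = 3.69×10⁻⁹ V = 3.69 nV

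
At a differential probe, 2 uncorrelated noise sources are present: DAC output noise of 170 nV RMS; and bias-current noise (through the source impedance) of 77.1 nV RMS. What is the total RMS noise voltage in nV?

Uncorrelated sources add in power (mean-square): V_tot = √(ΣV_i²)
V_tot = √[(1.70×10⁻⁷)² + (7.71×10⁻⁸)²] = 1.87×10⁻⁷ V = 187 nV

187 nV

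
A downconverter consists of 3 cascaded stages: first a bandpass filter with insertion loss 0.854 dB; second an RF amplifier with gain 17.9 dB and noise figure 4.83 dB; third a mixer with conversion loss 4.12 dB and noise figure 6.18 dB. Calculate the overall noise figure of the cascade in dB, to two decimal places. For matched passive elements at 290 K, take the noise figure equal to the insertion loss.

Convert to linear (a loss of L dB is a gain of −L dB): F_i = 10^(NF_i/10), G_i = 10^(G_i,dB/10)
  Stage 1: F_1 = 10^(0.854/10) = 1.217, G_1 = 10^(−0.854/10) = 0.8215
  Stage 2: F_2 = 10^(4.83/10) = 3.041, G_2 = 10^(17.9/10) = 61.66
  Stage 3: F_3 = 10^(6.18/10) = 4.150, G_3 = 10^(−4.12/10) = 0.3873
Friis cascade:
  F = 1.217 + (3.041 − 1)/0.8215 + (4.150 − 1)/50.65 = 3.764
NF = 10 log₁₀(3.764) = 5.76 dB

5.76 dB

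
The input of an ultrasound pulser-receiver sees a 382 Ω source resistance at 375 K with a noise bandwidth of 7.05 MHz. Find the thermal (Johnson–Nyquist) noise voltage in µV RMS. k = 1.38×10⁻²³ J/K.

V_n = √(4kTRB)
4kTRB = 4 × 1.38×10⁻²³ × 375 × 3.82×10² × 7.05×10⁶ = 5.57×10⁻¹¹ V²
V_n = √(5.57×10⁻¹¹) = 7.47×10⁻⁶ V = 7.47 µV

7.47 µV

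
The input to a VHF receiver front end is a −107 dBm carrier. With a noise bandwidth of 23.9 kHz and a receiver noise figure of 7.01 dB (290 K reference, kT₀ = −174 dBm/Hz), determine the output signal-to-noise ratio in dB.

16.2 dB

Noise floor: N = −174 + 10 log₁₀(B) + NF
10 log₁₀(2.39×10⁴) = 43.78 dB
N = −174 + 43.78 + 7.01 = −123.21 dBm
SNR = P_sig − N = −107 − (−123.21) = 16.21 dB → 16.2 dB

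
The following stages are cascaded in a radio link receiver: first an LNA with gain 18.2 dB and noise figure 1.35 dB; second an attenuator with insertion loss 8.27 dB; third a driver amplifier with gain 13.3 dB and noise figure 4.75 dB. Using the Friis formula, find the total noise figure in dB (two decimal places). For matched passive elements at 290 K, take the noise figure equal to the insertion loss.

Convert to linear (a loss of L dB is a gain of −L dB): F_i = 10^(NF_i/10), G_i = 10^(G_i,dB/10)
  Stage 1: F_1 = 10^(1.35/10) = 1.365, G_1 = 10^(18.2/10) = 66.07
  Stage 2: F_2 = 10^(8.27/10) = 6.714, G_2 = 10^(−8.27/10) = 0.1489
  Stage 3: F_3 = 10^(4.75/10) = 2.985, G_3 = 10^(13.3/10) = 21.38
Friis cascade:
  F = 1.365 + (6.714 − 1)/66.07 + (2.985 − 1)/9.840 = 1.653
NF = 10 log₁₀(1.653) = 2.18 dB

2.18 dB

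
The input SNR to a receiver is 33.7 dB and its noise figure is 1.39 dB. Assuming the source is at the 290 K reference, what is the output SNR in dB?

By definition F = SNR_in/SNR_out, so in dB: SNR_out = SNR_in − NF
SNR_out = 33.7 − 1.39 = 32.31 dB

32.31 dB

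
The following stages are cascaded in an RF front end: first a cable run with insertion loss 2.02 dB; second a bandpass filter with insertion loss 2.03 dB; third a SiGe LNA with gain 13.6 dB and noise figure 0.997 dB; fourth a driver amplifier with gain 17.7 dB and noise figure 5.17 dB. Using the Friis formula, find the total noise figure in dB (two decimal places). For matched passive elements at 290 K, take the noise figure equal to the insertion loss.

5.38 dB

Convert to linear (a loss of L dB is a gain of −L dB): F_i = 10^(NF_i/10), G_i = 10^(G_i,dB/10)
  Stage 1: F_1 = 10^(2.02/10) = 1.592, G_1 = 10^(−2.02/10) = 0.6281
  Stage 2: F_2 = 10^(2.03/10) = 1.596, G_2 = 10^(−2.03/10) = 0.6266
  Stage 3: F_3 = 10^(0.997/10) = 1.258, G_3 = 10^(13.6/10) = 22.91
  Stage 4: F_4 = 10^(5.17/10) = 3.289, G_4 = 10^(17.7/10) = 58.88
Friis cascade:
  F = 1.592 + (1.596 − 1)/0.6281 + (1.258 − 1)/0.3936 + (3.289 − 1)/9.016 = 3.451
NF = 10 log₁₀(3.451) = 5.38 dB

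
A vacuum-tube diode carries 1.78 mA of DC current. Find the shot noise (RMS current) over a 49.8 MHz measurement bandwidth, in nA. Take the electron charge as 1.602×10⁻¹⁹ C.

I_n = √(2qI·B)
2qI·B = 2 × 1.602×10⁻¹⁹ × 1.78×10⁻³ × 4.98×10⁷ = 2.84×10⁻¹⁴ A²
I_n = √(2.84×10⁻¹⁴) = 1.69×10⁻⁷ A = 169 nA

169 nA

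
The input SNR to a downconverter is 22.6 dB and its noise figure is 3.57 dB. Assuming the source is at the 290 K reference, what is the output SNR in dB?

19.03 dB

By definition F = SNR_in/SNR_out, so in dB: SNR_out = SNR_in − NF
SNR_out = 22.6 − 3.57 = 19.03 dB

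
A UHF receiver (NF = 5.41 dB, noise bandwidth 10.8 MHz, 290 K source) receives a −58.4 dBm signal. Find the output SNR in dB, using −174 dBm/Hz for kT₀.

Noise floor: N = −174 + 10 log₁₀(B) + NF
10 log₁₀(1.08×10⁷) = 70.33 dB
N = −174 + 70.33 + 5.41 = −98.26 dBm
SNR = P_sig − N = −58.4 − (−98.26) = 39.86 dB → 39.9 dB

39.9 dB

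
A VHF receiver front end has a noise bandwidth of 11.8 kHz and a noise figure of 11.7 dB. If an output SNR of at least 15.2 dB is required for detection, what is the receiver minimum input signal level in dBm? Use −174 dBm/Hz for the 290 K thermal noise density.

−106.4 dBm

Sensitivity = −174 + 10 log₁₀(B) + NF + SNR_min
= −174 + 40.72 + 11.7 + 15.2
= −106.38 dBm → −106.4 dBm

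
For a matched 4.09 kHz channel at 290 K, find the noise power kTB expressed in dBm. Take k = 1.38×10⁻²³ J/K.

P_n = kTB = 1.38×10⁻²³ × 290 × 4.09×10³ = 1.64×10⁻¹⁷ W
In dBm: 10 log₁₀(1.64×10⁻¹⁷ / 10⁻³) = −137.9 dBm

−137.9 dBm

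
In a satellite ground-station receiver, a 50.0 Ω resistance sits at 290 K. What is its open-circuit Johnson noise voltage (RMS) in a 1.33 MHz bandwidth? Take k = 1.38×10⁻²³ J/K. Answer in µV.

1.03 µV

V_n = √(4kTRB)
4kTRB = 4 × 1.38×10⁻²³ × 290 × 5.00×10¹ × 1.33×10⁶ = 1.06×10⁻¹² V²
V_n = √(1.06×10⁻¹²) = 1.03×10⁻⁶ V = 1.03 µV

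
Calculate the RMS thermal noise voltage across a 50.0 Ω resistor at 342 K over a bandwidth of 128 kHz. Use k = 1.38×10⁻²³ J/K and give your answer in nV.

V_n = √(4kTRB)
4kTRB = 4 × 1.38×10⁻²³ × 342 × 5.00×10¹ × 1.28×10⁵ = 1.21×10⁻¹³ V²
V_n = √(1.21×10⁻¹³) = 3.48×10⁻⁷ V = 348 nV

348 nV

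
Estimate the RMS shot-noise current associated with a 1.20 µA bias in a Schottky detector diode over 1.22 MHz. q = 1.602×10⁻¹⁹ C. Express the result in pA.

I_n = √(2qI·B)
2qI·B = 2 × 1.602×10⁻¹⁹ × 1.20×10⁻⁶ × 1.22×10⁶ = 4.69×10⁻¹⁹ A²
I_n = √(4.69×10⁻¹⁹) = 6.85×10⁻¹⁰ A = 685 pA

685 pA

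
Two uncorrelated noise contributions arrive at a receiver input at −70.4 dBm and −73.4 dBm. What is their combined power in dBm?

−68.6 dBm

Convert to linear, add, convert back:
P₁ = 9.12×10⁻¹¹ W, P₂ = 4.57×10⁻¹¹ W
P_tot = 1.37×10⁻¹⁰ W → 10 log₁₀(P_tot / 10⁻³) = −68.6 dBm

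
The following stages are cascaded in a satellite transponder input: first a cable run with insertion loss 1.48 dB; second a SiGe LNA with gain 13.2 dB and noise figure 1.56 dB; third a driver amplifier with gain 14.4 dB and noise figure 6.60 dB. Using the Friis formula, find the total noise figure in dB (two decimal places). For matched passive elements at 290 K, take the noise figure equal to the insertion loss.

3.53 dB

Convert to linear (a loss of L dB is a gain of −L dB): F_i = 10^(NF_i/10), G_i = 10^(G_i,dB/10)
  Stage 1: F_1 = 10^(1.48/10) = 1.406, G_1 = 10^(−1.48/10) = 0.7112
  Stage 2: F_2 = 10^(1.56/10) = 1.432, G_2 = 10^(13.2/10) = 20.89
  Stage 3: F_3 = 10^(6.60/10) = 4.571, G_3 = 10^(14.4/10) = 27.54
Friis cascade:
  F = 1.406 + (1.432 − 1)/0.7112 + (4.571 − 1)/14.86 = 2.254
NF = 10 log₁₀(2.254) = 3.53 dB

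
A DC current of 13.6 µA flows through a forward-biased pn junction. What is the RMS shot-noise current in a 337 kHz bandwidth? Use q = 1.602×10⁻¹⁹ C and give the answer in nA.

I_n = √(2qI·B)
2qI·B = 2 × 1.602×10⁻¹⁹ × 1.36×10⁻⁵ × 3.37×10⁵ = 1.47×10⁻¹⁸ A²
I_n = √(1.47×10⁻¹⁸) = 1.21×10⁻⁹ A = 1.21 nA

1.21 nA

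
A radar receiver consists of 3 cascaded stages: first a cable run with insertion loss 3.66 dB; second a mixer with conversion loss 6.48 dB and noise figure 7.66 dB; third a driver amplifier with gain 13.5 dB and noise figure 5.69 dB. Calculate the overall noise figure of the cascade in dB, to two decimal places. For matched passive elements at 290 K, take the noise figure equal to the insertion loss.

16.18 dB

Convert to linear (a loss of L dB is a gain of −L dB): F_i = 10^(NF_i/10), G_i = 10^(G_i,dB/10)
  Stage 1: F_1 = 10^(3.66/10) = 2.323, G_1 = 10^(−3.66/10) = 0.4305
  Stage 2: F_2 = 10^(7.66/10) = 5.834, G_2 = 10^(−6.48/10) = 0.2249
  Stage 3: F_3 = 10^(5.69/10) = 3.707, G_3 = 10^(13.5/10) = 22.39
Friis cascade:
  F = 2.323 + (5.834 − 1)/0.4305 + (3.707 − 1)/0.09683 = 41.51
NF = 10 log₁₀(41.51) = 16.18 dB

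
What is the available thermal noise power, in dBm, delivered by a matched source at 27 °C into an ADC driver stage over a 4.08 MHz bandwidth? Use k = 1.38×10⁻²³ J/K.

T = 27 °C + 273.15 = 300.15 K
P_n = kTB = 1.38×10⁻²³ × 300.15 × 4.08×10⁶ = 1.69×10⁻¹⁴ W
In dBm: 10 log₁₀(1.69×10⁻¹⁴ / 10⁻³) = −107.7 dBm

−107.7 dBm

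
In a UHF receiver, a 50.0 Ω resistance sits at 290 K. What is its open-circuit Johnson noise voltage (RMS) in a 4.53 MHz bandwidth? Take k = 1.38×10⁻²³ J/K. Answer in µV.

1.90 µV

V_n = √(4kTRB)
4kTRB = 4 × 1.38×10⁻²³ × 290 × 5.00×10¹ × 4.53×10⁶ = 3.63×10⁻¹² V²
V_n = √(3.63×10⁻¹²) = 1.90×10⁻⁶ V = 1.90 µV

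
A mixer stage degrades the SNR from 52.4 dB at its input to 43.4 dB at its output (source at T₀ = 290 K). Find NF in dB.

9.0 dB

NF (dB) = SNR_in(dB) − SNR_out(dB) when the source is at T₀
NF = 52.4 − 43.4 = 9.0 dB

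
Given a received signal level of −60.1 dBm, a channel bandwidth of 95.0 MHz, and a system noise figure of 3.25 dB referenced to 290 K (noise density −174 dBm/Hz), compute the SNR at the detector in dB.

Noise floor: N = −174 + 10 log₁₀(B) + NF
10 log₁₀(9.50×10⁷) = 79.78 dB
N = −174 + 79.78 + 3.25 = −90.97 dBm
SNR = P_sig − N = −60.1 − (−90.97) = 30.87 dB → 30.9 dB

30.9 dB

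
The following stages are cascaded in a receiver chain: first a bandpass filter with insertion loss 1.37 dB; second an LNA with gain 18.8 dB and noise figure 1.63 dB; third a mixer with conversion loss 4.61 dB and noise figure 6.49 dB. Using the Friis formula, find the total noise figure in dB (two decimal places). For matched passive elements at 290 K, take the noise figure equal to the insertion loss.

3.13 dB

Convert to linear (a loss of L dB is a gain of −L dB): F_i = 10^(NF_i/10), G_i = 10^(G_i,dB/10)
  Stage 1: F_1 = 10^(1.37/10) = 1.371, G_1 = 10^(−1.37/10) = 0.7295
  Stage 2: F_2 = 10^(1.63/10) = 1.455, G_2 = 10^(18.8/10) = 75.86
  Stage 3: F_3 = 10^(6.49/10) = 4.457, G_3 = 10^(−4.61/10) = 0.3459
Friis cascade:
  F = 1.371 + (1.455 − 1)/0.7295 + (4.457 − 1)/55.34 = 2.058
NF = 10 log₁₀(2.058) = 3.13 dB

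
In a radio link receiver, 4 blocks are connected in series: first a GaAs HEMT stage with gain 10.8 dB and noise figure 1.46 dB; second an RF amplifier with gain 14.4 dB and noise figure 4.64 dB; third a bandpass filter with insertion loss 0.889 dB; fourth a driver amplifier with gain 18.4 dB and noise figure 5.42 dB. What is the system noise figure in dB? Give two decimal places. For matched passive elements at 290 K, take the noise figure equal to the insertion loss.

Convert to linear (a loss of L dB is a gain of −L dB): F_i = 10^(NF_i/10), G_i = 10^(G_i,dB/10)
  Stage 1: F_1 = 10^(1.46/10) = 1.400, G_1 = 10^(10.8/10) = 12.02
  Stage 2: F_2 = 10^(4.64/10) = 2.911, G_2 = 10^(14.4/10) = 27.54
  Stage 3: F_3 = 10^(0.889/10) = 1.227, G_3 = 10^(−0.889/10) = 0.8149
  Stage 4: F_4 = 10^(5.42/10) = 3.483, G_4 = 10^(18.4/10) = 69.18
Friis cascade:
  F = 1.400 + (2.911 − 1)/12.02 + (1.227 − 1)/331.1 + (3.483 − 1)/269.8 = 1.568
NF = 10 log₁₀(1.568) = 1.95 dB

1.95 dB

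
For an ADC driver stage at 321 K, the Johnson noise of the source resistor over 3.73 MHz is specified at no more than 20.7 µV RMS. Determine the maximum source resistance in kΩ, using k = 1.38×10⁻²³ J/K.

Johnson–Nyquist: V_n = √(4kTRB) ⇒ R = V_n² / (4kTB)
4kTB = 4 × 1.38×10⁻²³ × 321 × 3.73×10⁶ = 6.61×10⁻¹⁴
R = (2.07×10⁻⁵)² / 6.61×10⁻¹⁴ = 6.48×10³ Ω = 6.48 kΩ

6.48 kΩ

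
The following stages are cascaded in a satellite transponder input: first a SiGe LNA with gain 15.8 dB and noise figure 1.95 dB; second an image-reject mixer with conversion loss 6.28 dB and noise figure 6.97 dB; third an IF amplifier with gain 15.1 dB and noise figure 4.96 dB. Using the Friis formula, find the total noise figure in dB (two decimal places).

2.81 dB

Convert to linear (a loss of L dB is a gain of −L dB): F_i = 10^(NF_i/10), G_i = 10^(G_i,dB/10)
  Stage 1: F_1 = 10^(1.95/10) = 1.567, G_1 = 10^(15.8/10) = 38.02
  Stage 2: F_2 = 10^(6.97/10) = 4.977, G_2 = 10^(−6.28/10) = 0.2355
  Stage 3: F_3 = 10^(4.96/10) = 3.133, G_3 = 10^(15.1/10) = 32.36
Friis cascade:
  F = 1.567 + (4.977 − 1)/38.02 + (3.133 − 1)/8.954 = 1.910
NF = 10 log₁₀(1.910) = 2.81 dB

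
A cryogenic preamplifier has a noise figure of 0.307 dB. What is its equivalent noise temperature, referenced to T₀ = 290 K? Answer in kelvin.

21.2 K

F = 10^(0.307/10) = 1.07325
T_e = (F − 1)·T₀ = (1.07325 − 1) × 290 = 21.2 K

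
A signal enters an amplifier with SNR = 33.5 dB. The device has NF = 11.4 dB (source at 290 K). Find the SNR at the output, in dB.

By definition F = SNR_in/SNR_out, so in dB: SNR_out = SNR_in − NF
SNR_out = 33.5 − 11.4 = 22.1 dB

22.1 dB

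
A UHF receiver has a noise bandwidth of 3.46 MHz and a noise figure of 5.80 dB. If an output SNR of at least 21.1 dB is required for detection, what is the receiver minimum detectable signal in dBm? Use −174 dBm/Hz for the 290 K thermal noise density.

−81.7 dBm

Sensitivity = −174 + 10 log₁₀(B) + NF + SNR_min
= −174 + 65.39 + 5.80 + 21.1
= −81.71 dBm → −81.7 dBm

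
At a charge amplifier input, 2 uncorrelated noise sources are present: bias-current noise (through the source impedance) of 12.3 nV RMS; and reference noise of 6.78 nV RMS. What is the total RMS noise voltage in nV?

14.0 nV

Uncorrelated sources add in power (mean-square): V_tot = √(ΣV_i²)
V_tot = √[(1.23×10⁻⁸)² + (6.78×10⁻⁹)²] = 1.40×10⁻⁸ V = 14.0 nV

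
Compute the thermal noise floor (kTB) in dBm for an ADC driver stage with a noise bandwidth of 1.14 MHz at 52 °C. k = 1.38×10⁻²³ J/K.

T = 52 °C + 273.15 = 325.15 K
P_n = kTB = 1.38×10⁻²³ × 325.15 × 1.14×10⁶ = 5.12×10⁻¹⁵ W
In dBm: 10 log₁₀(5.12×10⁻¹⁵ / 10⁻³) = −112.9 dBm

−112.9 dBm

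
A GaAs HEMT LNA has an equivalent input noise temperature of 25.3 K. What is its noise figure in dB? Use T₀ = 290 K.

F = 1 + T_e/T₀ = 1 + 25.3/290 = 1.08724
NF = 10 log₁₀(1.08724) = 0.363 dB

0.363 dB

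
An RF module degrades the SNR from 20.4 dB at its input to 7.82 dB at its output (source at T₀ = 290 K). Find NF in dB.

12.58 dB

NF (dB) = SNR_in(dB) − SNR_out(dB) when the source is at T₀
NF = 20.4 − 7.82 = 12.58 dB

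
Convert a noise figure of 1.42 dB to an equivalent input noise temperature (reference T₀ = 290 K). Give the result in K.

112 K

F = 10^(1.42/10) = 1.38676
T_e = (F − 1)·T₀ = (1.38676 − 1) × 290 = 112 K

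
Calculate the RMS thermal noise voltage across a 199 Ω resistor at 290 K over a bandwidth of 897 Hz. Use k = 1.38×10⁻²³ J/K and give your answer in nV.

53.5 nV

V_n = √(4kTRB)
4kTRB = 4 × 1.38×10⁻²³ × 290 × 1.99×10² × 8.97×10² = 2.86×10⁻¹⁵ V²
V_n = √(2.86×10⁻¹⁵) = 5.35×10⁻⁸ V = 53.5 nV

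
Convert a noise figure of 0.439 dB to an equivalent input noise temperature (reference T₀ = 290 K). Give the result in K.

F = 10^(0.439/10) = 1.10637
T_e = (F − 1)·T₀ = (1.10637 − 1) × 290 = 30.8 K

30.8 K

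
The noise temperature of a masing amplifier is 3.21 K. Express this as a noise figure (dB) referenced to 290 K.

F = 1 + T_e/T₀ = 1 + 3.21/290 = 1.01107
NF = 10 log₁₀(1.01107) = 0.048 dB

0.048 dB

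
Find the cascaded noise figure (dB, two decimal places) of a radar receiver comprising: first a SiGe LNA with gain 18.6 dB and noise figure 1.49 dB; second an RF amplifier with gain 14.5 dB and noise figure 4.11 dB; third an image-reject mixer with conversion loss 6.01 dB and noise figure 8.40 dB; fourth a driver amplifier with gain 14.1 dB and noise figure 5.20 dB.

Convert to linear (a loss of L dB is a gain of −L dB): F_i = 10^(NF_i/10), G_i = 10^(G_i,dB/10)
  Stage 1: F_1 = 10^(1.49/10) = 1.409, G_1 = 10^(18.6/10) = 72.44
  Stage 2: F_2 = 10^(4.11/10) = 2.576, G_2 = 10^(14.5/10) = 28.18
  Stage 3: F_3 = 10^(8.40/10) = 6.918, G_3 = 10^(−6.01/10) = 0.2506
  Stage 4: F_4 = 10^(5.20/10) = 3.311, G_4 = 10^(14.1/10) = 25.70
Friis cascade:
  F = 1.409 + (2.576 − 1)/72.44 + (6.918 − 1)/2042 + (3.311 − 1)/511.7 = 1.438
NF = 10 log₁₀(1.438) = 1.58 dB

1.58 dB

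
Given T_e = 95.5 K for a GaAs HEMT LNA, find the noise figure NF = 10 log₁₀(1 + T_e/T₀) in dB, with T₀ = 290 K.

1.24 dB

F = 1 + T_e/T₀ = 1 + 95.5/290 = 1.32931
NF = 10 log₁₀(1.32931) = 1.24 dB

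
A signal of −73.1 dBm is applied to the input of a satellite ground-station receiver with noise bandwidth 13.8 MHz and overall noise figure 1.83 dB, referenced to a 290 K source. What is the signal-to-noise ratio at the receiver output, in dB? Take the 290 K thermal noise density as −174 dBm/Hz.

27.7 dB

Noise floor: N = −174 + 10 log₁₀(B) + NF
10 log₁₀(1.38×10⁷) = 71.4 dB
N = −174 + 71.4 + 1.83 = −100.77 dBm
SNR = P_sig − N = −73.1 − (−100.77) = 27.67 dB → 27.7 dB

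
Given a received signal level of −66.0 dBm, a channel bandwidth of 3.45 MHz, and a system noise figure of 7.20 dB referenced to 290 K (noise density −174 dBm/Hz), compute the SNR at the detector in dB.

35.4 dB

Noise floor: N = −174 + 10 log₁₀(B) + NF
10 log₁₀(3.45×10⁶) = 65.38 dB
N = −174 + 65.38 + 7.20 = −101.42 dBm
SNR = P_sig − N = −66.0 − (−101.42) = 35.42 dB → 35.4 dB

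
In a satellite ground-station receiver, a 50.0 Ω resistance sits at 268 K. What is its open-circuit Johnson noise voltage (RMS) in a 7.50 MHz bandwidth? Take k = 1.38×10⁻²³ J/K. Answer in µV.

V_n = √(4kTRB)
4kTRB = 4 × 1.38×10⁻²³ × 268 × 5.00×10¹ × 7.50×10⁶ = 5.55×10⁻¹² V²
V_n = √(5.55×10⁻¹²) = 2.36×10⁻⁶ V = 2.36 µV

2.36 µV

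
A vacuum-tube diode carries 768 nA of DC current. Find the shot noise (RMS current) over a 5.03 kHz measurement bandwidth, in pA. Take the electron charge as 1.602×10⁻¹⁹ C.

35.2 pA

I_n = √(2qI·B)
2qI·B = 2 × 1.602×10⁻¹⁹ × 7.68×10⁻⁷ × 5.03×10³ = 1.24×10⁻²¹ A²
I_n = √(1.24×10⁻²¹) = 3.52×10⁻¹¹ A = 35.2 pA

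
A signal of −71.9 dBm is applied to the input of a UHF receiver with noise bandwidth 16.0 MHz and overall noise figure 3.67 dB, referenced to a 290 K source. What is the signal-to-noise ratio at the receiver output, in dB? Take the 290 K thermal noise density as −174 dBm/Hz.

26.4 dB

Noise floor: N = −174 + 10 log₁₀(B) + NF
10 log₁₀(1.60×10⁷) = 72.04 dB
N = −174 + 72.04 + 3.67 = −98.29 dBm
SNR = P_sig − N = −71.9 − (−98.29) = 26.39 dB → 26.4 dB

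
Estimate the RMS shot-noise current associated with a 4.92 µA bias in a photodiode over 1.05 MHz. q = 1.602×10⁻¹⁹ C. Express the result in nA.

1.29 nA

I_n = √(2qI·B)
2qI·B = 2 × 1.602×10⁻¹⁹ × 4.92×10⁻⁶ × 1.05×10⁶ = 1.66×10⁻¹⁸ A²
I_n = √(1.66×10⁻¹⁸) = 1.29×10⁻⁹ A = 1.29 nA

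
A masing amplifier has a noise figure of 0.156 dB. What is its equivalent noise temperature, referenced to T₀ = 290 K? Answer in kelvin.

10.6 K

F = 10^(0.156/10) = 1.03657
T_e = (F − 1)·T₀ = (1.03657 − 1) × 290 = 10.6 K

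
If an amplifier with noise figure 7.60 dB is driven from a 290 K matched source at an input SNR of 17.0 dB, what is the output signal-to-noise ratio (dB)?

9.40 dB

By definition F = SNR_in/SNR_out, so in dB: SNR_out = SNR_in − NF
SNR_out = 17.0 − 7.60 = 9.40 dB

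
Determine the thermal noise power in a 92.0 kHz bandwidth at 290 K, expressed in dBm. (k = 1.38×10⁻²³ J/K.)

P_n = kTB = 1.38×10⁻²³ × 290 × 9.20×10⁴ = 3.68×10⁻¹⁶ W
In dBm: 10 log₁₀(3.68×10⁻¹⁶ / 10⁻³) = −124.3 dBm

−124.3 dBm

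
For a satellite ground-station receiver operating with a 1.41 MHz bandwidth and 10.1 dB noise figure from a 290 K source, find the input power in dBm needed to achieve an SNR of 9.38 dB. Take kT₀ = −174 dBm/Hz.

Sensitivity = −174 + 10 log₁₀(B) + NF + SNR_min
= −174 + 61.49 + 10.1 + 9.38
= −93.03 dBm → −93.0 dBm

−93.0 dBm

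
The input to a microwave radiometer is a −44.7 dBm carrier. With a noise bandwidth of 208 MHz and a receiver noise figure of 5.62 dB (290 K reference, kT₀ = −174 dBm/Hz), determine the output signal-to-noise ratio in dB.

40.5 dB

Noise floor: N = −174 + 10 log₁₀(B) + NF
10 log₁₀(2.08×10⁸) = 83.18 dB
N = −174 + 83.18 + 5.62 = −85.20 dBm
SNR = P_sig − N = −44.7 − (−85.20) = 40.50 dB → 40.5 dB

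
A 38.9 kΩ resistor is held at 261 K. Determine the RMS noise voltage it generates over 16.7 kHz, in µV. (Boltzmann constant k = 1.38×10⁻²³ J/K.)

3.06 µV

V_n = √(4kTRB)
4kTRB = 4 × 1.38×10⁻²³ × 261 × 3.89×10⁴ × 1.67×10⁴ = 9.36×10⁻¹² V²
V_n = √(9.36×10⁻¹²) = 3.06×10⁻⁶ V = 3.06 µV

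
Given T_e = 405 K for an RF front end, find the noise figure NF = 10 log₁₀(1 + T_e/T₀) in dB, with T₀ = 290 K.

F = 1 + T_e/T₀ = 1 + 405/290 = 2.39655
NF = 10 log₁₀(2.39655) = 3.80 dB

3.80 dB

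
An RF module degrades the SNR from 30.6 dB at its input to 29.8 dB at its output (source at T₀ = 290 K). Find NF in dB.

NF (dB) = SNR_in(dB) − SNR_out(dB) when the source is at T₀
NF = 30.6 − 29.8 = 0.8 dB

0.8 dB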